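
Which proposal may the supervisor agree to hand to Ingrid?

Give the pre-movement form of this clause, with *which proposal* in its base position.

The filler 'which proposal' is interpreted as the direct object of 'hand'. Wh-movement fronts it, leaving a gap right after 'hand':
Which proposal may the supervisor agree to hand ___ to Ingrid?

The supervisor may agree to hand which proposal to Ingrid.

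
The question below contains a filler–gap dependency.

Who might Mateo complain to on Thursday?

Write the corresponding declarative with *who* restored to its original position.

The filler 'who' is interpreted as the object of the preposition 'to'. It moves to the left edge, and the trace sits right after 'to':
Who might Mateo complain to ___ on Thursday?

Mateo might complain to who on Thursday.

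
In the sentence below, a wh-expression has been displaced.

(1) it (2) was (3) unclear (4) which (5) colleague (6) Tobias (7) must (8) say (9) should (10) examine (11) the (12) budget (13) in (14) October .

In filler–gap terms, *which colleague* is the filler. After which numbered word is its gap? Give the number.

Pre-movement form: Tobias must say which colleague should examine the budget in October.
'which colleague' is the subject of the clause embedded under 'say'. Fronting leaves a gap immediately after 'say':
It was unclear which colleague Tobias must say ___ should examine the budget in October.
'say' is word 8.

8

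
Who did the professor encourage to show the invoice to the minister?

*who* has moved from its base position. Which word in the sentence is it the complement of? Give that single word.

encourage

In situ: The professor did encourage who to show the invoice to the minister.
The filler 'who' is interpreted as the direct object of 'encourage'. Wh-movement fronts it, leaving a gap right after 'encourage':
Who did the professor encourage ___ to show the invoice to the minister?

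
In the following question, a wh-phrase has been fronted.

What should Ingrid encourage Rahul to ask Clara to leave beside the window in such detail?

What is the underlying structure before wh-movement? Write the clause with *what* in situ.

Ingrid should encourage Rahul to ask Clara to leave what beside the window in such detail.

The filler 'what' is interpreted as the direct object of 'leave'. Fronting leaves a gap immediately after 'leave':
What should Ingrid encourage Rahul to ask Clara to leave ___ beside the window in such detail?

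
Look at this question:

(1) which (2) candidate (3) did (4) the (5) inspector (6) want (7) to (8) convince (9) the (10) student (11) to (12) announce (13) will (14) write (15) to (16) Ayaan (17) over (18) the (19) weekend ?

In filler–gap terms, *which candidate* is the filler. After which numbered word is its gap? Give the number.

12

Underlying clause: The inspector did want to convince the student to announce which candidate will write to Ayaan over the weekend.
'which candidate' is the subject of the clause embedded under 'announce'. It moves to the left edge, and the trace sits right after 'announce':
Which candidate did the inspector want to convince the student to announce ___ will write to Ayaan over the weekend?
'announce' is word 12.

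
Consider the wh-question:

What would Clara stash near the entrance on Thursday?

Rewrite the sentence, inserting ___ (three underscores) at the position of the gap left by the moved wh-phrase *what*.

What would Clara stash ___ near the entrance on Thursday?

Underlying clause: Clara would stash what near the entrance on Thursday.
'what' functions as the direct object of 'stash'. The gap is right after 'stash'.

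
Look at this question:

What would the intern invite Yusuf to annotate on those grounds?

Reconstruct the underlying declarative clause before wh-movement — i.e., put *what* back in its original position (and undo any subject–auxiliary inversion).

The intern would invite Yusuf to annotate what on those grounds.

'what' functions as the direct object of 'annotate'. Fronting leaves a gap immediately after 'annotate':
What would the intern invite Yusuf to annotate ___ on those grounds?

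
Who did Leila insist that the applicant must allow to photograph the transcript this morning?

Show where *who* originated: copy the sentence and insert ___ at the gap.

Who did Leila insist that the applicant must allow ___ to photograph the transcript this morning?

Underlying clause: Leila did insist that the applicant must allow who to photograph the transcript this morning.
'who' is the direct object of 'allow'. The gap is right after 'allow'.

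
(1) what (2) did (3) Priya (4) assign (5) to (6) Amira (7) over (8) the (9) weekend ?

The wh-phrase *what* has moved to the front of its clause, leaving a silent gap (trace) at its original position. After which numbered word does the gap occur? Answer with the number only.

Pre-movement form: Priya did assign what to Amira over the weekend.
'what' functions as the direct object of 'assign'. It moves to the left edge, and the trace sits right after 'assign':
What did Priya assign ___ to Amira over the weekend?
'assign' is word 4.

4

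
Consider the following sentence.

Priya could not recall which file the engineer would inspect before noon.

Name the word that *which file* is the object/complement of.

inspect

Before movement: The engineer would inspect which file before noon.
The filler 'which file' is interpreted as the direct object of 'inspect'. It moves to the left edge, and the trace sits right after 'inspect':
Priya could not recall which file the engineer would inspect ___ before noon.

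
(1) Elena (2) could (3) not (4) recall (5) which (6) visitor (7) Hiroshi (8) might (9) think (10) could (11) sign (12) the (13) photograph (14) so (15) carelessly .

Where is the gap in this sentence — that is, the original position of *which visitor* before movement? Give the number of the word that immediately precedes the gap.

Underlying clause: Hiroshi might think which visitor could sign the photograph so carelessly.
The filler 'which visitor' is interpreted as the subject of the clause embedded under 'think'. Fronting leaves a gap immediately after 'think':
Elena could not recall which visitor Hiroshi might think ___ could sign the photograph so carelessly.
'think' is word 9.

9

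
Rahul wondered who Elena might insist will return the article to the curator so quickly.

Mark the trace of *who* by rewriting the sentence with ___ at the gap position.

Rahul wondered who Elena might insist ___ will return the article to the curator so quickly.

Underlying clause: Elena might insist who will return the article to the curator so quickly.
'who' functions as the subject of the clause embedded under 'insist'. The gap is right after 'insist'.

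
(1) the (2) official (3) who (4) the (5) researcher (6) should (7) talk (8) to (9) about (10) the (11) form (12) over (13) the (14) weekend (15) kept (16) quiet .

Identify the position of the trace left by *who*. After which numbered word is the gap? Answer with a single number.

'who' is the object of the preposition 'to'. It moves to the left edge, and the trace sits right after 'to':
The official who the researcher should talk to ___ about the form over the weekend kept quiet.
'to' is word 8.

8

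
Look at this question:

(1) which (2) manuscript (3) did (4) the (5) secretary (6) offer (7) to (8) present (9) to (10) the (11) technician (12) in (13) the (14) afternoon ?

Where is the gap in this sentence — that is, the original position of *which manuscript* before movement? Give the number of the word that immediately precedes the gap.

8

In situ: The secretary did offer to present which manuscript to the technician in the afternoon.
'which manuscript' functions as the direct object of 'present'. It moves to the left edge, and the trace sits right after 'present':
Which manuscript did the secretary offer to present ___ to the technician in the afternoon?
'present' is word 8.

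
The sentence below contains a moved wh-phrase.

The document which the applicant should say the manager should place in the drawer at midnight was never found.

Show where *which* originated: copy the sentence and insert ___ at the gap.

'which' is the direct object of 'place'. The gap is right after 'place'.

The document which the applicant should say the manager should place ___ in the drawer at midnight was never found.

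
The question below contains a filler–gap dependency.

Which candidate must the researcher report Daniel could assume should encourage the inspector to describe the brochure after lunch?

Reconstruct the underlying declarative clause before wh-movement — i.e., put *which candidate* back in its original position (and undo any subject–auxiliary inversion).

The researcher must report Daniel could assume which candidate should encourage the inspector to describe the brochure after lunch.

'which candidate' functions as the subject of the clause embedded under 'assume'. Wh-movement fronts it, leaving a gap right after 'assume':
Which candidate must the researcher report Daniel could assume ___ should encourage the inspector to describe the brochure after lunch?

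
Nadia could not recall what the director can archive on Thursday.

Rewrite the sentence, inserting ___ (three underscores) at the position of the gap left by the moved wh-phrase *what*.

Nadia could not recall what the director can archive ___ on Thursday.

Before movement: The director can archive what on Thursday.
The filler 'what' is interpreted as the direct object of 'archive'. The gap is right after 'archive'.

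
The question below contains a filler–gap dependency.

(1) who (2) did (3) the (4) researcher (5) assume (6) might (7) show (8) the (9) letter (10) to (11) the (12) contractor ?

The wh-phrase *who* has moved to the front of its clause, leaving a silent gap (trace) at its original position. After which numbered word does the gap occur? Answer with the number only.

5

In situ: The researcher did assume who might show the letter to the contractor.
The filler 'who' is interpreted as the subject of the clause embedded under 'assume'. It moves to the left edge, and the trace sits right after 'assume':
Who did the researcher assume ___ might show the letter to the contractor?
'assume' is word 5.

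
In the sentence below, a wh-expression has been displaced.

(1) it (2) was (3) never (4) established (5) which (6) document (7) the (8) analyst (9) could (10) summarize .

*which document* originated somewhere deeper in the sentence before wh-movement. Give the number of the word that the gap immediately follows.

Pre-movement form: The analyst could summarize which document.
'which document' is the direct object of 'summarize'. It moves to the left edge, and the trace sits right after 'summarize':
It was never established which document the analyst could summarize ___.
'summarize' is word 10.

10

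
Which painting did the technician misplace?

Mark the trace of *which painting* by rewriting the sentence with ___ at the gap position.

Which painting did the technician misplace ___?

Before movement: The technician did misplace which painting.
'which painting' functions as the direct object of 'misplace'. The gap is right after 'misplace'.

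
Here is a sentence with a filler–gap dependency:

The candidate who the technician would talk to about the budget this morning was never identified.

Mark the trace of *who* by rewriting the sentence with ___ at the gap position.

The filler 'who' is interpreted as the object of the preposition 'to'. The gap is right after 'to'.

The candidate who the technician would talk to ___ about the budget this morning was never identified.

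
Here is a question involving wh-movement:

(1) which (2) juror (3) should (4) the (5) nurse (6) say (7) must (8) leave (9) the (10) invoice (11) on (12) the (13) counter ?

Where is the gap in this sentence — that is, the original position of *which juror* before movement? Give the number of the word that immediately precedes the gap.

6

Underlying clause: The nurse should say which juror must leave the invoice on the counter.
'which juror' functions as the subject of the clause embedded under 'say'. Fronting leaves a gap immediately after 'say':
Which juror should the nurse say ___ must leave the invoice on the counter?
'say' is word 6.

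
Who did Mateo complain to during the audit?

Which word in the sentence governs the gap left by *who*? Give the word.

to

In situ: Mateo did complain to who during the audit.
The filler 'who' is interpreted as the object of the preposition 'to'. It moves to the left edge, and the trace sits right after 'to':
Who did Mateo complain to ___ during the audit?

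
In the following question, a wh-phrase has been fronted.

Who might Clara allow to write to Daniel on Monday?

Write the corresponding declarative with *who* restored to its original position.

'who' is the direct object of 'allow'. Wh-movement fronts it, leaving a gap right after 'allow':
Who might Clara allow ___ to write to Daniel on Monday?

Clara might allow who to write to Daniel on Monday.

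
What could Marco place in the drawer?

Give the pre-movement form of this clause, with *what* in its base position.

'what' is the direct object of 'place'. Fronting leaves a gap immediately after 'place':
What could Marco place ___ in the drawer?

Marco could place what in the drawer.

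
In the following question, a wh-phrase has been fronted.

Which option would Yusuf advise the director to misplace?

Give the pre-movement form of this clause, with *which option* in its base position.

Yusuf would advise the director to misplace which option.

The filler 'which option' is interpreted as the direct object of 'misplace'. Fronting leaves a gap immediately after 'misplace':
Which option would Yusuf advise the director to misplace ___?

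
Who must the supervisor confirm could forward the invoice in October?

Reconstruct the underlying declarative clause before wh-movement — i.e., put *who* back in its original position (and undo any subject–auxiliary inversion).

The supervisor must confirm who could forward the invoice in October.

'who' functions as the subject of the clause embedded under 'confirm'. Fronting leaves a gap immediately after 'confirm':
Who must the supervisor confirm ___ could forward the invoice in October?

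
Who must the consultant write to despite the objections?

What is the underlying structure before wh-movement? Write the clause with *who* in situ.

'who' is the object of the preposition 'to'. It moves to the left edge, and the trace sits right after 'to':
Who must the consultant write to ___ despite the objections?

The consultant must write to who despite the objections.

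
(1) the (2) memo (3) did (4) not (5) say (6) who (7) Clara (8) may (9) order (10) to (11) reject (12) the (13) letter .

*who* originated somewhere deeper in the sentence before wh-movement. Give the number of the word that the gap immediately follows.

9

Before movement: Clara may order who to reject the letter.
The filler 'who' is interpreted as the direct object of 'order'. Fronting leaves a gap immediately after 'order':
The memo did not say who Clara may order ___ to reject the letter.
'order' is word 9.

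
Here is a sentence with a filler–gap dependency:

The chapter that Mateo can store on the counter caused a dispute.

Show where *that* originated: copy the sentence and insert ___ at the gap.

The chapter that Mateo can store ___ on the counter caused a dispute.

The filler 'that' is interpreted as the direct object of 'store'. The gap is right after 'store'.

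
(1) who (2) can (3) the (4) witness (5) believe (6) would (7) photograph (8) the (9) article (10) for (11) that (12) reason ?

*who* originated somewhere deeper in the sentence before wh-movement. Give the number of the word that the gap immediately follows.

5

Pre-movement form: The witness can believe who would photograph the article for that reason.
'who' is the subject of the clause embedded under 'believe'. Wh-movement fronts it, leaving a gap right after 'believe':
Who can the witness believe ___ would photograph the article for that reason?
'believe' is word 5.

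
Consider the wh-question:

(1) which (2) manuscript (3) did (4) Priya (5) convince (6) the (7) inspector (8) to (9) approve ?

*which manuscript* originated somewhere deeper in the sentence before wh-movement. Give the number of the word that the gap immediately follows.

Pre-movement form: Priya did convince the inspector to approve which manuscript.
'which manuscript' is the direct object of 'approve'. Fronting leaves a gap immediately after 'approve':
Which manuscript did Priya convince the inspector to approve ___?
'approve' is word 9.

9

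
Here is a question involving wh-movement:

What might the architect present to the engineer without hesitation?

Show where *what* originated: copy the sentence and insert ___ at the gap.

What might the architect present ___ to the engineer without hesitation?

In situ: The architect might present what to the engineer without hesitation.
'what' functions as the direct object of 'present'. The gap is right after 'present'.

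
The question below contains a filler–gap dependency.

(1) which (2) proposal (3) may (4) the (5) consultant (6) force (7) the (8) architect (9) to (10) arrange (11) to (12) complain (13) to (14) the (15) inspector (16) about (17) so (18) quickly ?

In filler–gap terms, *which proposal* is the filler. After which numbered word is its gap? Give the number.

16

In situ: The consultant may force the architect to arrange to complain to the inspector about which proposal so quickly.
'which proposal' functions as the object of the preposition 'about'. It moves to the left edge, and the trace sits right after 'about':
Which proposal may the consultant force the architect to arrange to complain to the inspector about ___ so quickly?
'about' is word 16.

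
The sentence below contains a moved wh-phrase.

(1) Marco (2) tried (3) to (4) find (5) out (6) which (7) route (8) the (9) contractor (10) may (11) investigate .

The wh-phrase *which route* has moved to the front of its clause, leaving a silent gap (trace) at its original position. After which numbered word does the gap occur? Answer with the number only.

Pre-movement form: The contractor may investigate which route.
The filler 'which route' is interpreted as the direct object of 'investigate'. Fronting leaves a gap immediately after 'investigate':
Marco tried to find out which route the contractor may investigate ___.
'investigate' is word 11.

11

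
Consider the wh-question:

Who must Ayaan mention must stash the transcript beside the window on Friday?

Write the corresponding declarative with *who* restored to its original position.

Ayaan must mention who must stash the transcript beside the window on Friday.

'who' is the subject of the clause embedded under 'mention'. Wh-movement fronts it, leaving a gap right after 'mention':
Who must Ayaan mention ___ must stash the transcript beside the window on Friday?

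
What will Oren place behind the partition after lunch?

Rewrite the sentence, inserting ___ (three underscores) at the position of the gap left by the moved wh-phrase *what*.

What will Oren place ___ behind the partition after lunch?

In situ: Oren will place what behind the partition after lunch.
'what' is the direct object of 'place'. The gap is right after 'place'.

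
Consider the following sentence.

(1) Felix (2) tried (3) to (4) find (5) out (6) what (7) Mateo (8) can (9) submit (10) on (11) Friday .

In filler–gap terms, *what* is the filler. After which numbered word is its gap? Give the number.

Before movement: Mateo can submit what on Friday.
'what' is the direct object of 'submit'. It moves to the left edge, and the trace sits right after 'submit':
Felix tried to find out what Mateo can submit ___ on Friday.
'submit' is word 9.

9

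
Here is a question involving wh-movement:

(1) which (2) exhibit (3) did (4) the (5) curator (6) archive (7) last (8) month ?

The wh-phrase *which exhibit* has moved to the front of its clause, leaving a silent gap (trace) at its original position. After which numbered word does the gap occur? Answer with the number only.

Pre-movement form: The curator did archive which exhibit last month.
'which exhibit' functions as the direct object of 'archive'. It moves to the left edge, and the trace sits right after 'archive':
Which exhibit did the curator archive ___ last month?
'archive' is word 6.

6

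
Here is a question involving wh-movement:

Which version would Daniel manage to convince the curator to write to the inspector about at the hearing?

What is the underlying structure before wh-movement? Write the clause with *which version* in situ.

Daniel would manage to convince the curator to write to the inspector about which version at the hearing.

'which version' functions as the object of the preposition 'about'. Wh-movement fronts it, leaving a gap right after 'about':
Which version would Daniel manage to convince the curator to write to the inspector about ___ at the hearing?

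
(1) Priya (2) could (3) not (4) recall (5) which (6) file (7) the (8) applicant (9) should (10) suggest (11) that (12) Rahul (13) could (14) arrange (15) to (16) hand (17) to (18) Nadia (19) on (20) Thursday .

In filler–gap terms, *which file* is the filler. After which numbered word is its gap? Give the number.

16

Underlying clause: The applicant should suggest that Rahul could arrange to hand which file to Nadia on Thursday.
'which file' functions as the direct object of 'hand'. Wh-movement fronts it, leaving a gap right after 'hand':
Priya could not recall which file the applicant should suggest that Rahul could arrange to hand ___ to Nadia on Thursday.
'hand' is word 16.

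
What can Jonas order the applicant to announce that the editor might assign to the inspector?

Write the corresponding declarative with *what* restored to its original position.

Jonas can order the applicant to announce that the editor might assign what to the inspector.

The filler 'what' is interpreted as the direct object of 'assign'. It moves to the left edge, and the trace sits right after 'assign':
What can Jonas order the applicant to announce that the editor might assign ___ to the inspector?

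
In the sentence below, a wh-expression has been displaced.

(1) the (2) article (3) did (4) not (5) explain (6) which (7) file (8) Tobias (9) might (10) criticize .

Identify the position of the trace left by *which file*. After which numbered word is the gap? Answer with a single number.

10

Underlying clause: Tobias might criticize which file.
The filler 'which file' is interpreted as the direct object of 'criticize'. It moves to the left edge, and the trace sits right after 'criticize':
The article did not explain which file Tobias might criticize ___.
'criticize' is word 10.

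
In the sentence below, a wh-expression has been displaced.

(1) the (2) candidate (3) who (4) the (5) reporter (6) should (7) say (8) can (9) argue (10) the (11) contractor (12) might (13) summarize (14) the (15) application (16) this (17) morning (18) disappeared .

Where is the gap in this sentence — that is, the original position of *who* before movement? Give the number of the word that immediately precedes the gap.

'who' functions as the subject of the clause embedded under 'say'. Wh-movement fronts it, leaving a gap right after 'say':
The candidate who the reporter should say ___ can argue the contractor might summarize the application this morning disappeared.
'say' is word 7.

7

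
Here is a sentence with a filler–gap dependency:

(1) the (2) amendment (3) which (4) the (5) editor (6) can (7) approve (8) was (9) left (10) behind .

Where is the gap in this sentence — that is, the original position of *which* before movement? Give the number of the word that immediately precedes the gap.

The filler 'which' is interpreted as the direct object of 'approve'. It moves to the left edge, and the trace sits right after 'approve':
The amendment which the editor can approve ___ was left behind.
'approve' is word 7.

7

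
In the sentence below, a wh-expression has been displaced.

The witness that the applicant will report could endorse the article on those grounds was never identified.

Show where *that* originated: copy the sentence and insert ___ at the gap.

The filler 'that' is interpreted as the subject of the clause embedded under 'report'. The gap is right after 'report'.

The witness that the applicant will report ___ could endorse the article on those grounds was never identified.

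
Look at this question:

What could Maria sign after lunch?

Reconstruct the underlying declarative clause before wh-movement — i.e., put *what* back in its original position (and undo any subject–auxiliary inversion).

'what' functions as the direct object of 'sign'. It moves to the left edge, and the trace sits right after 'sign':
What could Maria sign ___ after lunch?

Maria could sign what after lunch.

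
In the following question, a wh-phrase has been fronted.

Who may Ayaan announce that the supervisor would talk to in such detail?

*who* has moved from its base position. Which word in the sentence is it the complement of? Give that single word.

to

Pre-movement form: Ayaan may announce that the supervisor would talk to who in such detail.
The filler 'who' is interpreted as the object of the preposition 'to'. It moves to the left edge, and the trace sits right after 'to':
Who may Ayaan announce that the supervisor would talk to ___ in such detail?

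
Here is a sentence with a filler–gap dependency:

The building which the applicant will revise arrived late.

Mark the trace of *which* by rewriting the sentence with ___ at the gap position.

The building which the applicant will revise ___ arrived late.

The filler 'which' is interpreted as the direct object of 'revise'. The gap is right after 'revise'.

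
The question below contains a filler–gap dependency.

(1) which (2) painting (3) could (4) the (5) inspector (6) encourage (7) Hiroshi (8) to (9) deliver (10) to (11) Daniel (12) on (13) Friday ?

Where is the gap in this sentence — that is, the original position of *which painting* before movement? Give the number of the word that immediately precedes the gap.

9

In situ: The inspector could encourage Hiroshi to deliver which painting to Daniel on Friday.
The filler 'which painting' is interpreted as the direct object of 'deliver'. It moves to the left edge, and the trace sits right after 'deliver':
Which painting could the inspector encourage Hiroshi to deliver ___ to Daniel on Friday?
'deliver' is word 9.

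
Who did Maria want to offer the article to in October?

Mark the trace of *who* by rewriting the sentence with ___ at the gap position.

Underlying clause: Maria did want to offer the article to who in October.
The filler 'who' is interpreted as the object of the preposition 'to' (recipient of 'offer'). The gap is right after 'to'.

Who did Maria want to offer the article to ___ in October?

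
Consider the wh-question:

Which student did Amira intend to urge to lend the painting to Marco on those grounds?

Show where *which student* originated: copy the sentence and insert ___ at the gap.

Underlying clause: Amira did intend to urge which student to lend the painting to Marco on those grounds.
'which student' is the direct object of 'urge'. The gap is right after 'urge'.

Which student did Amira intend to urge ___ to lend the painting to Marco on those grounds?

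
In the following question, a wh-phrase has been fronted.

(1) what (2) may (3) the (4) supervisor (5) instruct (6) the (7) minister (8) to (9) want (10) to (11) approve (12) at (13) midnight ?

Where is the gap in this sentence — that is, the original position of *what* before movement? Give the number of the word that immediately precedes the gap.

In situ: The supervisor may instruct the minister to want to approve what at midnight.
The filler 'what' is interpreted as the direct object of 'approve'. Fronting leaves a gap immediately after 'approve':
What may the supervisor instruct the minister to want to approve ___ at midnight?
'approve' is word 11.

11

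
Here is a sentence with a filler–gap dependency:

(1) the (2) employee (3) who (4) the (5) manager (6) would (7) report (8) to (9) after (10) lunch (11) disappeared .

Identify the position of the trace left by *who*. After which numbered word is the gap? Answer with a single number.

8

'who' is the object of the preposition 'to'. Fronting leaves a gap immediately after 'to':
The employee who the manager would report to ___ after lunch disappeared.
'to' is word 8.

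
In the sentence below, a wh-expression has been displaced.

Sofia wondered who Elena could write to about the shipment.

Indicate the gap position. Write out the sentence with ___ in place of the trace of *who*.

Pre-movement form: Elena could write to who about the shipment.
'who' functions as the object of the preposition 'to'. The gap is right after 'to'.

Sofia wondered who Elena could write to ___ about the shipment.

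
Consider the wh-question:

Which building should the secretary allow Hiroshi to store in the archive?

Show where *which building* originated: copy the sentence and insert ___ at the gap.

Before movement: The secretary should allow Hiroshi to store which building in the archive.
'which building' is the direct object of 'store'. The gap is right after 'store'.

Which building should the secretary allow Hiroshi to store ___ in the archive?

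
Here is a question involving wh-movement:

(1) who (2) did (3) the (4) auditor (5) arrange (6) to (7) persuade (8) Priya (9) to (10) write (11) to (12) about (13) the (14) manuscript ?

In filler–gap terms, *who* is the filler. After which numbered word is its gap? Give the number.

11

Before movement: The auditor did arrange to persuade Priya to write to who about the manuscript.
'who' is the object of the preposition 'to'. Wh-movement fronts it, leaving a gap right after 'to':
Who did the auditor arrange to persuade Priya to write to ___ about the manuscript?
'to' is word 11.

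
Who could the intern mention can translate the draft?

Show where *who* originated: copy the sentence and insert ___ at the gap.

Before movement: The intern could mention who can translate the draft.
The filler 'who' is interpreted as the subject of the clause embedded under 'mention'. The gap is right after 'mention'.

Who could the intern mention ___ can translate the draft?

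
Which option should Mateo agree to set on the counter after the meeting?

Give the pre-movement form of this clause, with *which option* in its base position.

Mateo should agree to set which option on the counter after the meeting.

'which option' is the direct object of 'set'. Wh-movement fronts it, leaving a gap right after 'set':
Which option should Mateo agree to set ___ on the counter after the meeting?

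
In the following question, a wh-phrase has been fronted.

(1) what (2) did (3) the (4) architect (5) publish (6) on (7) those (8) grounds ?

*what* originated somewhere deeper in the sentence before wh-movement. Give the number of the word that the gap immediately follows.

Underlying clause: The architect did publish what on those grounds.
'what' functions as the direct object of 'publish'. It moves to the left edge, and the trace sits right after 'publish':
What did the architect publish ___ on those grounds?
'publish' is word 5.

5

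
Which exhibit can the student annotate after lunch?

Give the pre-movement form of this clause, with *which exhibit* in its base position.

'which exhibit' is the direct object of 'annotate'. Fronting leaves a gap immediately after 'annotate':
Which exhibit can the student annotate ___ after lunch?

The student can annotate which exhibit after lunch.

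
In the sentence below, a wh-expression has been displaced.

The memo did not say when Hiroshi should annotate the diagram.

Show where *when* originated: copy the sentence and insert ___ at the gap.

Pre-movement form: Hiroshi should annotate the diagram when.
'when' functions as the temporal adjunct. The gap is right after 'diagram'.

The memo did not say when Hiroshi should annotate the diagram ___.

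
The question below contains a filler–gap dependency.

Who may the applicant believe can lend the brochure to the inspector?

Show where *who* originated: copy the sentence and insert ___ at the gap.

Who may the applicant believe ___ can lend the brochure to the inspector?

Underlying clause: The applicant may believe who can lend the brochure to the inspector.
'who' is the subject of the clause embedded under 'believe'. The gap is right after 'believe'.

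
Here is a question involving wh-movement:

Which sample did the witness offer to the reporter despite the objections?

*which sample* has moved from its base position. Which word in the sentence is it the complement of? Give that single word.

Underlying clause: The witness did offer which sample to the reporter despite the objections.
'which sample' is the direct object of 'offer'. Fronting leaves a gap immediately after 'offer':
Which sample did the witness offer ___ to the reporter despite the objections?

offer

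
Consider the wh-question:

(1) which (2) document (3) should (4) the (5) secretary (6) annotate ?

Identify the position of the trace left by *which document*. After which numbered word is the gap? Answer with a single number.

Pre-movement form: The secretary should annotate which document.
The filler 'which document' is interpreted as the direct object of 'annotate'. Wh-movement fronts it, leaving a gap right after 'annotate':
Which document should the secretary annotate ___?
'annotate' is word 6.

6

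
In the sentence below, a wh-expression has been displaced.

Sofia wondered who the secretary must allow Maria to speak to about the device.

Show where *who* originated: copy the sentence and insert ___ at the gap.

Underlying clause: The secretary must allow Maria to speak to who about the device.
The filler 'who' is interpreted as the object of the preposition 'to'. The gap is right after 'to'.

Sofia wondered who the secretary must allow Maria to speak to ___ about the device.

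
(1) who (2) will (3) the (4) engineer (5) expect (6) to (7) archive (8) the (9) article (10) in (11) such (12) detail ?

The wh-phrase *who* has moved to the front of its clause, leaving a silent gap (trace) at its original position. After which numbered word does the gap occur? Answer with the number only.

Underlying clause: The engineer will expect who to archive the article in such detail.
'who' is the direct object of 'expect'. It moves to the left edge, and the trace sits right after 'expect':
Who will the engineer expect ___ to archive the article in such detail?
'expect' is word 5.

5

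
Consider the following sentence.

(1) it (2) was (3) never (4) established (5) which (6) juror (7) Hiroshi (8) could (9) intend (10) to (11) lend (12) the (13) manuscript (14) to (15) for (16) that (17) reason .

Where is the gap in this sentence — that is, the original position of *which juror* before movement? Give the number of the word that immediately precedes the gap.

14

In situ: Hiroshi could intend to lend the manuscript to which juror for that reason.
'which juror' functions as the object of the preposition 'to' (recipient of 'lend'). It moves to the left edge, and the trace sits right after 'to':
It was never established which juror Hiroshi could intend to lend the manuscript to ___ for that reason.
'to' is word 14.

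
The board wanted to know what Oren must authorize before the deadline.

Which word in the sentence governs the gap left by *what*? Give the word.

In situ: Oren must authorize what before the deadline.
The filler 'what' is interpreted as the direct object of 'authorize'. Fronting leaves a gap immediately after 'authorize':
The board wanted to know what Oren must authorize ___ before the deadline.

authorize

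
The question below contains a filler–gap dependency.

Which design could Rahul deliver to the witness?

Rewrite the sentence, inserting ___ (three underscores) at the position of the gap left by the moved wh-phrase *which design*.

In situ: Rahul could deliver which design to the witness.
'which design' is the direct object of 'deliver'. The gap is right after 'deliver'.

Which design could Rahul deliver ___ to the witness?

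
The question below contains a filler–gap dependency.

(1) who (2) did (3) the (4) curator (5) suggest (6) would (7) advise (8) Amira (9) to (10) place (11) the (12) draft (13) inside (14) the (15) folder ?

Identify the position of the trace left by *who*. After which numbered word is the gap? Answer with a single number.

In situ: The curator did suggest who would advise Amira to place the draft inside the folder.
The filler 'who' is interpreted as the subject of the clause embedded under 'suggest'. Fronting leaves a gap immediately after 'suggest':
Who did the curator suggest ___ would advise Amira to place the draft inside the folder?
'suggest' is word 5.

5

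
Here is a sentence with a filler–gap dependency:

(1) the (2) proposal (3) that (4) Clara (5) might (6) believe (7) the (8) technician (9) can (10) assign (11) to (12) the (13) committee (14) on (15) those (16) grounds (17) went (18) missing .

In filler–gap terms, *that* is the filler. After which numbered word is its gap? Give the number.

'that' is the direct object of 'assign'. Fronting leaves a gap immediately after 'assign':
The proposal that Clara might believe the technician can assign ___ to the committee on those grounds went missing.
'assign' is word 10.

10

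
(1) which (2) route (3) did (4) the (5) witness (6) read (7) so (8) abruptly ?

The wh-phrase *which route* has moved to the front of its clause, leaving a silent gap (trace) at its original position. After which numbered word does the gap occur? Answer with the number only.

6

In situ: The witness did read which route so abruptly.
The filler 'which route' is interpreted as the direct object of 'read'. It moves to the left edge, and the trace sits right after 'read':
Which route did the witness read ___ so abruptly?
'read' is word 6.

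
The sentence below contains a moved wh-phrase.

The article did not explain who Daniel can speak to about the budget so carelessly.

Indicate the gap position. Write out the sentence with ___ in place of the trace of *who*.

The article did not explain who Daniel can speak to ___ about the budget so carelessly.

Underlying clause: Daniel can speak to who about the budget so carelessly.
'who' is the object of the preposition 'to'. The gap is right after 'to'.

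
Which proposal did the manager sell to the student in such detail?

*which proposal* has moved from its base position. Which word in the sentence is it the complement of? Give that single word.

In situ: The manager did sell which proposal to the student in such detail.
'which proposal' is the direct object of 'sell'. Fronting leaves a gap immediately after 'sell':
Which proposal did the manager sell ___ to the student in such detail?

sell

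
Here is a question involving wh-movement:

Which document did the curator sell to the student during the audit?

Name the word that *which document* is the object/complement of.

Before movement: The curator did sell which document to the student during the audit.
'which document' functions as the direct object of 'sell'. Fronting leaves a gap immediately after 'sell':
Which document did the curator sell ___ to the student during the audit?

sell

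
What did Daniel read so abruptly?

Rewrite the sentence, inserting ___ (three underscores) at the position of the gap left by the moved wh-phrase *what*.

What did Daniel read ___ so abruptly?

Pre-movement form: Daniel did read what so abruptly.
'what' is the direct object of 'read'. The gap is right after 'read'.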